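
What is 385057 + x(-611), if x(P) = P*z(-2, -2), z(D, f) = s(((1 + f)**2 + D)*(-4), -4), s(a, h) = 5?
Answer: 382002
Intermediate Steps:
z(D, f) = 5
x(P) = 5*P (x(P) = P*5 = 5*P)
385057 + x(-611) = 385057 + 5*(-611) = 385057 - 3055 = 382002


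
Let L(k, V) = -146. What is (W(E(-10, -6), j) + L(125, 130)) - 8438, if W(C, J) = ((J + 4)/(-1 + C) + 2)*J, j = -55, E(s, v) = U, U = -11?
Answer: -35711/4 ≈ -8927.8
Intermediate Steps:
E(s, v) = -11
W(C, J) = J*(2 + (4 + J)/(-1 + C)) (W(C, J) = ((4 + J)/(-1 + C) + 2)*J = (2 + (4 + J)/(-1 + C))*J = J*(2 + (4 + J)/(-1 + C)))
(W(E(-10, -6), j) + L(125, 130)) - 8438 = (-55*(2 - 55 + 2*(-11))/(-1 - 11) - 146) - 8438 = (-55*(2 - 55 - 22)/(-12) - 146) - 8438 = (-55*(-1/12)*(-75) - 146) - 8438 = (-1375/4 - 146) - 8438 = -1959/4 - 8438 = -35711/4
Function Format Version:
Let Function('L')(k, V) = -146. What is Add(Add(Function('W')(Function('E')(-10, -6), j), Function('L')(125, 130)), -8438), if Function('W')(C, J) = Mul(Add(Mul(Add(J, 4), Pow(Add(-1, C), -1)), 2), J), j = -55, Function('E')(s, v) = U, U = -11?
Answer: Rational(-35711, 4) ≈ -8927.8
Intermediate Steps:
Function('E')(s, v) = -11
Function('W')(C, J) = Mul(J, Add(2, Mul(Pow(Add(-1, C), -1), Add(4, J)))) (Function('W')(C, J) = Mul(Add(Mul(Add(4, J), Pow(Add(-1, C), -1)), 2), J) = Mul(Add(Mul(Pow(Add(-1, C), -1), Add(4, J)), 2), J) = Mul(Add(2, Mul(Pow(Add(-1, C), -1), Add(4, J))), J) = Mul(J, Add(2, Mul(Pow(Add(-1, C), -1), Add(4, J)))))
Add(Add(Function('W')(Function('E')(-10, -6), j), Function('L')(125, 130)), -8438) = Add(Add(Mul(-55, Pow(Add(-1, -11), -1), Add(2, -55, Mul(2, -11))), -146), -8438) = Add(Add(Mul(-55, Pow(-12, -1), Add(2, -55, -22)), -146), -8438) = Add(Add(Mul(-55, Rational(-1, 12), -75), -146), -8438) = Add(Add(Rational(-1375, 4), -146), -8438) = Add(Rational(-1959, 4), -8438) = Rational(-35711, 4)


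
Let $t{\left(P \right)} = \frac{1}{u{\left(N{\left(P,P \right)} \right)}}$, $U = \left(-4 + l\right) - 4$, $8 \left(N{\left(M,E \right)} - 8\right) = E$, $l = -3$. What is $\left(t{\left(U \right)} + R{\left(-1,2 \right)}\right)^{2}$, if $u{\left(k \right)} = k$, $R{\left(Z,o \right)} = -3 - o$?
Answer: $\frac{66049}{2809} \approx 23.513$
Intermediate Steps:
$N{\left(M,E \right)} = 8 + \frac{E}{8}$
$U = -11$ ($U = \left(-4 - 3\right) - 4 = -7 - 4 = -11$)
$t{\left(P \right)} = \frac{1}{8 + \frac{P}{8}}$
$\left(t{\left(U \right)} + R{\left(-1,2 \right)}\right)^{2} = \left(\frac{8}{64 - 11} - 5\right)^{2} = \left(\frac{8}{53} - 5\right)^{2} = \left(- \frac{257}{53}\right)^{2} = \frac{66049}{2809}$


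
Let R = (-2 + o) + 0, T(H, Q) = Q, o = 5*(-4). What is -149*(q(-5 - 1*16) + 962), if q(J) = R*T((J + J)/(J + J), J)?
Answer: -212176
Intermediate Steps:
o = -20
R = -22 (R = (-2 - 20) + 0 = -22 + 0 = -22)
q(J) = -22*J
-149*(q(-5 - 1*16) + 962) = -149*(-22*(-5 - 1*16) + 962) = -149*(-22*(-5 - 16) + 962) = -149*(-22*(-21) + 962) = -149*(462 + 962) = -149*1424 = -212176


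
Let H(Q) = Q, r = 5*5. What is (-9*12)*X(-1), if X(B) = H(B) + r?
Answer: -2592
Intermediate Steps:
r = 25
X(B) = 25 + B (X(B) = B + 25 = 25 + B)
(-9*12)*X(-1) = (-9*12)*(25 - 1) = -108*24 = -2592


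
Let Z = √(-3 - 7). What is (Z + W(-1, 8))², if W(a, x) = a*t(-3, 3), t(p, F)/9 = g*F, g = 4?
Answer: (108 - I*√10)² ≈ 11654.0 - 683.05*I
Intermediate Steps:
t(p, F) = 36*F (t(p, F) = 9*(4*F) = 36*F)
Z = I*√10 (Z = √(-10) = I*√10 ≈ 3.1623*I)
W(a, x) = 108*a (W(a, x) = a*(36*3) = a*108 = 108*a)
(Z + W(-1, 8))² = (I*√10 + 108*(-1))² = (I*√10 - 108)² = (-108 + I*√10)²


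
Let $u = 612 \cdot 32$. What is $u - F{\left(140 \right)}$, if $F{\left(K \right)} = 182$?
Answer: $19402$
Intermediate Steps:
$u = 19584$
$u - F{\left(140 \right)} = 19584 - 182 = 19402$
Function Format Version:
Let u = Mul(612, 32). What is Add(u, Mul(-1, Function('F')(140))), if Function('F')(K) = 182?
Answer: 19402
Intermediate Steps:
u = 19584
Add(u, Mul(-1, Function('F')(140))) = Add(19584, Mul(-1, 182)) = Add(19584, -182) = 19402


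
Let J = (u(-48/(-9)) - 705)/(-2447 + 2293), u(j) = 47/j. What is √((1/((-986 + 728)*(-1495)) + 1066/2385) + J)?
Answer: √196936812479452915870/6296330040 ≈ 2.2288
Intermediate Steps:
J = 11139/2464 (J = (47/((-48/(-9))) - 705)/(-2447 + 2293) = (47/((-48*(-⅑))) - 705)/(-154) = (47/(16/3) - 705)*(-1/154) = (47*(3/16) - 705)*(-1/154) = (141/16 - 705)*(-1/154) = -11139/16*(-1/154) = 11139/2464 ≈ 4.5207)
√((1/((-986 + 728)*(-1495)) + 1066/2385) + J) = √((1/((-986 + 728)*(-1495)) + 1066/2385) + 11139/2464) = √((-1/1495/(-258) + 1066*(1/2385)) + 11139/2464) = √((-1/258*(-1/1495) + 1066/2385) + 11139/2464) = √((1/385710 + 1066/2385) + 11139/2464) = √(27411283/61327890 + 11139/2464) = √(375336384011/75555960480) = √196936812479452915870/6296330040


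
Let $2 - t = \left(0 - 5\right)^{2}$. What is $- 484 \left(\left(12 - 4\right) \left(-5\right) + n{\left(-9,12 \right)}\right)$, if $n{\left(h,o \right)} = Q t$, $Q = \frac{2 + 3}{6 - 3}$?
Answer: $\frac{113740}{3} \approx 37913.0$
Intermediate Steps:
$t = -23$ ($t = 2 - \left(0 - 5\right)^{2} = 2 - \left(-5\right)^{2} = 2 - 25 = -23$)
$Q = \frac{5}{3}$ ($Q = \frac{5}{6 + \left(-3 + 0\right)} = \frac{5}{6 - 3} = \frac{5}{3} \approx 1.6667$)
$n{\left(h,o \right)} = - \frac{115}{3}$ ($n{\left(h,o \right)} = \frac{5}{3} \left(-23\right) = - \frac{115}{3}$)
$- 484 \left(\left(12 - 4\right) \left(-5\right) + n{\left(-9,12 \right)}\right) = - 484 \left(\left(12 - 4\right) \left(-5\right) - \frac{115}{3}\right) = - 484 \left(8 \left(-5\right) - \frac{115}{3}\right) = - 484 \left(-40 - \frac{115}{3}\right) = \left(-484\right) \left(- \frac{235}{3}\right) = \frac{113740}{3}$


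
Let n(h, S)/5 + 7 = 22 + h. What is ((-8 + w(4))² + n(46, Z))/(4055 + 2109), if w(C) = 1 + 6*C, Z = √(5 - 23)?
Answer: 297/3082 ≈ 0.096366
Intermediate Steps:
Z = 3*I*√2 (Z = √(-18) = 3*I*√2 ≈ 4.2426*I)
n(h, S) = 75 + 5*h (n(h, S) = -35 + 5*(22 + h) = -35 + (110 + 5*h) = 75 + 5*h)
((-8 + w(4))² + n(46, Z))/(4055 + 2109) = ((-8 + (1 + 6*4))² + (75 + 5*46))/(4055 + 2109) = ((-8 + (1 + 24))² + (75 + 230))/6164 = ((-8 + 25)² + 305)*(1/6164) = (17² + 305)*(1/6164) = (289 + 305)*(1/6164) = 594*(1/6164) = 297/3082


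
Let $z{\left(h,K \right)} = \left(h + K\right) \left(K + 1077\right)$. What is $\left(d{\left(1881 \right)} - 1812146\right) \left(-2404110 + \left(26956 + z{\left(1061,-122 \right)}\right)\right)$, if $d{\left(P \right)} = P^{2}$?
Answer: $-2555208140135$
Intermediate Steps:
$z{\left(h,K \right)} = \left(1077 + K\right) \left(K + h\right)$ ($z{\left(h,K \right)} = \left(K + h\right) \left(1077 + K\right) = \left(1077 + K\right) \left(K + h\right)$)
$\left(d{\left(1881 \right)} - 1812146\right) \left(-2404110 + \left(26956 + z{\left(1061,-122 \right)}\right)\right) = \left(1881^{2} - 1812146\right) \left(-2404110 + \left(26956 + \left(\left(-122\right)^{2} + 1077 \left(-122\right) + 1077 \cdot 1061 - 129442\right)\right)\right) = \left(3538161 - 1812146\right) \left(-2404110 + \left(26956 + \left(14884 - 131394 + 1142697 - 129442\right)\right)\right) = 1726015 \left(-2404110 + \left(26956 + 896745\right)\right) = 1726015 \left(-2404110 + 923701\right) = 1726015 \left(-1480409\right) = -2555208140135$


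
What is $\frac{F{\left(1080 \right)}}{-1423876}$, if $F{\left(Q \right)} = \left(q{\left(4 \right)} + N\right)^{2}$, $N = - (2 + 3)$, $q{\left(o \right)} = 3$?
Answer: $- \frac{1}{355969} \approx -2.8092 \cdot 10^{-6}$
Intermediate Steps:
$N = -5$ ($N = \left(-1\right) 5 = -5$)
$F{\left(Q \right)} = 4$ ($F{\left(Q \right)} = \left(3 - 5\right)^{2} = \left(-2\right)^{2} = 4$)
$\frac{F{\left(1080 \right)}}{-1423876} = \frac{4}{-1423876} = 4 \left(- \frac{1}{1423876}\right) = - \frac{1}{355969}$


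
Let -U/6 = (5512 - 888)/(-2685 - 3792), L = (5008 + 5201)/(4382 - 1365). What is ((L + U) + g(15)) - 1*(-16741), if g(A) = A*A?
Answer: 6503613385/383159 ≈ 16974.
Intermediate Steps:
L = 10209/3017 ≈ 3.3838
g(A) = A**2
U = 544/127 (U = -6*(5512 - 888)/(-2685 - 3792) = -27744/(-6477) = -27744*(-1)/6477 = -6*(-272/381) = 544/127 ≈ 4.2835)
((L + U) + g(15)) - 1*(-16741) = ((10209/3017 + 544/127) + 15**2) - 1*(-16741) = (2937791/383159 + 225) + 16741 = 89148566/383159 + 16741 = 6503613385/383159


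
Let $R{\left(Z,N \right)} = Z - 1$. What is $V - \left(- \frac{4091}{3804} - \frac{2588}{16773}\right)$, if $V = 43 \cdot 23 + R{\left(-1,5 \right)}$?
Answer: $\frac{21017832233}{21268164} \approx 988.23$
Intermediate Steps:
$R{\left(Z,N \right)} = -1 + Z$
$V = 987$ ($V = 43 \cdot 23 - 2 = 989 - 2 = 987$)
$V - \left(- \frac{4091}{3804} - \frac{2588}{16773}\right) = 987 - \left(- \frac{4091}{3804} - \frac{2588}{16773}\right) = 987 - - \frac{26154365}{21268164} = 987 + \left(\frac{4091}{3804} + \frac{2588}{16773}\right) = 987 + \frac{26154365}{21268164} = \frac{21017832233}{21268164}$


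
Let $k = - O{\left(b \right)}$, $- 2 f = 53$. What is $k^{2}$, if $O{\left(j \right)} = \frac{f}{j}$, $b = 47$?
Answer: $\frac{2809}{8836} \approx 0.3179$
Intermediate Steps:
$f = - \frac{53}{2}$ ($f = \left(- \frac{1}{2}\right) 53 = - \frac{53}{2} \approx -26.5$)
$O{\left(j \right)} = - \frac{53}{2 j}$
$k = \frac{53}{94}$ ($k = - \frac{-53}{2 \cdot 47} = \left(-1\right) \left(- \frac{53}{94}\right) = \frac{53}{94} \approx 0.56383$)
$k^{2} = \left(\frac{53}{94}\right)^{2} = \frac{2809}{8836}$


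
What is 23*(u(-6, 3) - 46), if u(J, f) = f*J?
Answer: -1472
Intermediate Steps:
u(J, f) = J*f
23*(u(-6, 3) - 46) = 23*(-6*3 - 46) = 23*(-18 - 46) = 23*(-64) = -1472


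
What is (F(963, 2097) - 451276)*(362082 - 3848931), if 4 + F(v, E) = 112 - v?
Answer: 1576512525219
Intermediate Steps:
F(v, E) = 108 - v (F(v, E) = -4 + (112 - v) = 108 - v)
(F(963, 2097) - 451276)*(362082 - 3848931) = ((108 - 1*963) - 451276)*(362082 - 3848931) = ((108 - 963) - 451276)*(-3486849) = (-855 - 451276)*(-3486849) = -452131*(-3486849) = 1576512525219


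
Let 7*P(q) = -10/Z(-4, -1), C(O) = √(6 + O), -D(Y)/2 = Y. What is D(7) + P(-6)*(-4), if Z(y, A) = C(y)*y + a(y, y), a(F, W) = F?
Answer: -88/7 - 10*√2/7 ≈ -14.592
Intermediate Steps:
D(Y) = -2*Y
Z(y, A) = y + y*√(6 + y) (Z(y, A) = √(6 + y)*y + y = y*√(6 + y) + y = y + y*√(6 + y))
P(q) = -10/(7*(-4 - 4*√2)) (P(q) = (-10*(-1/(4*(1 + √(6 - 4)))))/7 = (-10*(-1/(4*(1 + √2))))/7 = (-10/(-4 - 4*√2))/7 = -10/(7*(-4 - 4*√2)))
D(7) + P(-6)*(-4) = -2*7 + (-5/14 + 5*√2/14)*(-4) = -14 + (10/7 - 10*√2/7) = -88/7 - 10*√2/7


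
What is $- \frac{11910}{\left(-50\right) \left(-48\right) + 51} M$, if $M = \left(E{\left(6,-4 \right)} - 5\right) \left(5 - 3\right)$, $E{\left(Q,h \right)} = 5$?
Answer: $0$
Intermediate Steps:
$M = 0$ ($M = \left(5 - 5\right) \left(5 - 3\right) = 0 \cdot 2 = 0$)
$- \frac{11910}{\left(-50\right) \left(-48\right) + 51} M = - \frac{11910}{\left(-50\right) \left(-48\right) + 51} \cdot 0 = - \frac{11910}{2400 + 51} \cdot 0 = - \frac{11910}{2451} \cdot 0 = \left(-11910\right) \frac{1}{2451} \cdot 0 = \left(- \frac{3970}{817}\right) 0 = 0$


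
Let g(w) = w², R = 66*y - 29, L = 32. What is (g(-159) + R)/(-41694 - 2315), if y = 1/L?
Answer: -404065/704144 ≈ -0.57384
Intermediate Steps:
y = 1/32 ≈ 0.031250
R = -431/16 (R = 66*(1/32) - 29 = 33/16 - 29 = -431/16 ≈ -26.938)
(g(-159) + R)/(-41694 - 2315) = ((-159)² - 431/16)/(-41694 - 2315) = (25281 - 431/16)/(-44009) = (404065/16)*(-1/44009) = -404065/704144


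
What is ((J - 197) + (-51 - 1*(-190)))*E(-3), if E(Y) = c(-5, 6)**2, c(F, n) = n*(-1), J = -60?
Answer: -4248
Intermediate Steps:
c(F, n) = -n
E(Y) = 36 (E(Y) = (-1*6)**2 = (-6)**2 = 36)
((J - 197) + (-51 - 1*(-190)))*E(-3) = ((-60 - 197) + (-51 - 1*(-190)))*36 = (-257 + (-51 + 190))*36 = (-257 + 139)*36 = -118*36 = -4248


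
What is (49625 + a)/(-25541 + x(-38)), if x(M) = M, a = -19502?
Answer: -30123/25579 ≈ -1.1776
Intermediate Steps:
(49625 + a)/(-25541 + x(-38)) = (49625 - 19502)/(-25541 - 38) = 30123/(-25579) = 30123*(-1/25579) = -30123/25579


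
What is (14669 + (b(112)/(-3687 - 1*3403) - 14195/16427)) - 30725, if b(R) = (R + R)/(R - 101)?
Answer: -10285561182289/640570865 ≈ -16057.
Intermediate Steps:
b(R) = 2*R/(-101 + R) (b(R) = (2*R)/(-101 + R) = 2*R/(-101 + R))
(14669 + (b(112)/(-3687 - 1*3403) - 14195/16427)) - 30725 = (14669 + ((2*112/(-101 + 112))/(-3687 - 1*3403) - 14195/16427)) - 30725 = (14669 + ((2*112/11)/(-3687 - 3403) - 14195*1/16427)) - 30725 = (14669 + ((2*112*(1/11))/(-7090) - 14195/16427)) - 30725 = (14669 + ((224/11)*(-1/7090) - 14195/16427)) - 30725 = (14669 + (-112/38995 - 14195/16427)) - 30725 = (14669 - 555373849/640570865) - 30725 = 9395978644836/640570865 - 30725 = -10285561182289/640570865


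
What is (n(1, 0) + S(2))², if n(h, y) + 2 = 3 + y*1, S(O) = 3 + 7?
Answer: 121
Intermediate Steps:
S(O) = 10
n(h, y) = 1 + y (n(h, y) = -2 + (3 + y*1) = -2 + (3 + y) = 1 + y)
(n(1, 0) + S(2))² = ((1 + 0) + 10)² = (1 + 10)² = 11² = 121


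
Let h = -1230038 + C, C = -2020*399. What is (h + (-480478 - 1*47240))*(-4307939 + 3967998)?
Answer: 871518979576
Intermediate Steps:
C = -805980
h = -2036018 (h = -1230038 - 805980 = -2036018)
(h + (-480478 - 1*47240))*(-4307939 + 3967998) = (-2036018 + (-480478 - 1*47240))*(-4307939 + 3967998) = (-2036018 + (-480478 - 47240))*(-339941) = (-2036018 - 527718)*(-339941) = -2563736*(-339941) = 871518979576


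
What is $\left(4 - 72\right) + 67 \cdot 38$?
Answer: $2478$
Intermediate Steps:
$\left(4 - 72\right) + 67 \cdot 38 = -68 + 2546 = 2478$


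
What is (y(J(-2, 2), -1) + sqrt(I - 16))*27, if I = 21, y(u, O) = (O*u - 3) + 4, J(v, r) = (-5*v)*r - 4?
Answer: -405 + 27*sqrt(5) ≈ -344.63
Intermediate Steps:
J(v, r) = -4 - 5*r*v (J(v, r) = -5*r*v - 4 = -4 - 5*r*v)
y(u, O) = 1 + O*u (y(u, O) = (-3 + O*u) + 4 = 1 + O*u)
(y(J(-2, 2), -1) + sqrt(I - 16))*27 = ((1 - (-4 - 5*2*(-2))) + sqrt(21 - 16))*27 = ((1 - (-4 + 20)) + sqrt(5))*27 = ((1 - 1*16) + sqrt(5))*27 = ((1 - 16) + sqrt(5))*27 = (-15 + sqrt(5))*27 = -405 + 27*sqrt(5)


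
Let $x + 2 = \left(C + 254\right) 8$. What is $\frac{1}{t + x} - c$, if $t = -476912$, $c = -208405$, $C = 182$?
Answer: $\frac{98664345529}{473426} \approx 2.0841 \cdot 10^{5}$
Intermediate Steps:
$x = 3486$ ($x = -2 + \left(182 + 254\right) 8 = -2 + 436 \cdot 8 = -2 + 3488 = 3486$)
$\frac{1}{t + x} - c = \frac{1}{-476912 + 3486} - -208405 = \frac{1}{-473426} + 208405 = - \frac{1}{473426} + 208405 = \frac{98664345529}{473426}$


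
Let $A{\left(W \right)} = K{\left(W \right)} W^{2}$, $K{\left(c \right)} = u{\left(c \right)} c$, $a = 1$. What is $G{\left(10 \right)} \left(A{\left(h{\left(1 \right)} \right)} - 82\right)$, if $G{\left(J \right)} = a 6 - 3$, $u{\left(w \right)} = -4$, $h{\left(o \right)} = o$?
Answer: $-258$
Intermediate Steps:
$K{\left(c \right)} = - 4 c$
$A{\left(W \right)} = - 4 W^{3}$ ($A{\left(W \right)} = - 4 W W^{2} = - 4 W^{3}$)
$G{\left(J \right)} = 3$ ($G{\left(J \right)} = 1 \cdot 6 - 3 = 6 - 3 = 3$)
$G{\left(10 \right)} \left(A{\left(h{\left(1 \right)} \right)} - 82\right) = 3 \left(- 4 \cdot 1^{3} - 82\right) = 3 \left(\left(-4\right) 1 - 82\right) = 3 \left(-4 - 82\right) = 3 \left(-86\right) = -258$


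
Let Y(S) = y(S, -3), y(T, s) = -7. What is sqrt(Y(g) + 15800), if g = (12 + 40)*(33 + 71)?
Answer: sqrt(15793) ≈ 125.67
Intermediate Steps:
g = 5408 (g = 52*104 = 5408)
Y(S) = -7
sqrt(Y(g) + 15800) = sqrt(-7 + 15800) = sqrt(15793)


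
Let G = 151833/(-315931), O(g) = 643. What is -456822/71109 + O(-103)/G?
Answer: -146613143977/109057503 ≈ -1344.4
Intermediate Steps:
G = -13803/28721 (G = 151833*(-1/315931) = -13803/28721 ≈ -0.48059)
-456822/71109 + O(-103)/G = -456822/71109 + 643/(-13803/28721) = -456822*1/71109 + 643*(-28721/13803) = -50758/7901 - 18467603/13803 = -146613143977/109057503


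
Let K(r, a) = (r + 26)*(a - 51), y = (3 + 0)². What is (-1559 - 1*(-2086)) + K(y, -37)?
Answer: -2553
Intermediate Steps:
y = 9 (y = 3² = 9)
K(r, a) = (-51 + a)*(26 + r) (K(r, a) = (26 + r)*(-51 + a) = (-51 + a)*(26 + r))
(-1559 - 1*(-2086)) + K(y, -37) = (-1559 - 1*(-2086)) + (-1326 - 51*9 + 26*(-37) - 37*9) = (-1559 + 2086) + (-1326 - 459 - 962 - 333) = 527 - 3080 = -2553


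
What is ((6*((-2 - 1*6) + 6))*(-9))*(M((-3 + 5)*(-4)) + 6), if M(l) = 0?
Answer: 648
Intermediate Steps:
((6*((-2 - 1*6) + 6))*(-9))*(M((-3 + 5)*(-4)) + 6) = ((6*((-2 - 1*6) + 6))*(-9))*(0 + 6) = ((6*((-2 - 6) + 6))*(-9))*6 = ((6*(-8 + 6))*(-9))*6 = ((6*(-2))*(-9))*6 = -12*(-9)*6 = 108*6 = 648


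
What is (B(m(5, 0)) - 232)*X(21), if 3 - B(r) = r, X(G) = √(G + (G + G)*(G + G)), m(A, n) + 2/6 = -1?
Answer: -683*√1785/3 ≈ -9618.8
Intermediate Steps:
m(A, n) = -4/3 (m(A, n) = -⅓ - 1 = -4/3)
X(G) = √(G + 4*G²) (X(G) = √(G + (2*G)*(2*G)) = √(G + 4*G²))
B(r) = 3 - r
(B(m(5, 0)) - 232)*X(21) = ((3 - 1*(-4/3)) - 232)*√(21*(1 + 4*21)) = ((3 + 4/3) - 232)*√(21*(1 + 84)) = (13/3 - 232)*√(21*85) = -683*√1785/3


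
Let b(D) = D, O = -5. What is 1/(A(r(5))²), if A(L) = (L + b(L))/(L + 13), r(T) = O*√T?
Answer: 147/250 - 13*√5/50 ≈ 0.0066223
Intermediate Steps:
r(T) = -5*√T
A(L) = 2*L/(13 + L) (A(L) = (L + L)/(L + 13) = (2*L)/(13 + L) = 2*L/(13 + L))
1/(A(r(5))²) = 1/((2*(-5*√5)/(13 - 5*√5))²) = 1/((-10*√5/(13 - 5*√5))²) = 1/(500/(13 - 5*√5)²) = (13 - 5*√5)²/500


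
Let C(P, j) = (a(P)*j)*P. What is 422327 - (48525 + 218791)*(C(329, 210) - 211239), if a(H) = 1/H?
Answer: 56411850491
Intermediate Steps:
C(P, j) = j (C(P, j) = (j/P)*P = j)
422327 - (48525 + 218791)*(C(329, 210) - 211239) = 422327 - (48525 + 218791)*(210 - 211239) = 422327 - 267316*(-211029) = 422327 - 1*(-56411428164) = 422327 + 56411428164 = 56411850491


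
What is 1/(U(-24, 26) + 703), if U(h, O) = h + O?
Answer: 1/705 ≈ 0.0014184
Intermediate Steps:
U(h, O) = O + h
1/(U(-24, 26) + 703) = 1/((26 - 24) + 703) = 1/(2 + 703) = 1/705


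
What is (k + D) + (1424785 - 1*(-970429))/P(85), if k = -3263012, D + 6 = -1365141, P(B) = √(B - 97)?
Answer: -4628159 - 1197607*I*√3/3 ≈ -4.6282e+6 - 6.9144e+5*I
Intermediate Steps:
P(B) = √(-97 + B)
D = -1365147 (D = -6 - 1365141 = -1365147)
(k + D) + (1424785 - 1*(-970429))/P(85) = (-3263012 - 1365147) + (1424785 - 1*(-970429))/(√(-97 + 85)) = -4628159 + (1424785 + 970429)/(√(-12)) = -4628159 + 2395214/((2*I*√3)) = -4628159 + 2395214*(-I*√3/6) = -4628159 - 1197607*I*√3/3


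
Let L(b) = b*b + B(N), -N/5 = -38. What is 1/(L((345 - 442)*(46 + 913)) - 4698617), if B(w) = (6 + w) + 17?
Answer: 1/8648580125 ≈ 1.1563e-10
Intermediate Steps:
N = 190 (N = -5*(-38) = 190)
B(w) = 23 + w
L(b) = 213 + b² (L(b) = b*b + (23 + 190) = b² + 213 = 213 + b²)
1/(L((345 - 442)*(46 + 913)) - 4698617) = 1/((213 + ((345 - 442)*(46 + 913))²) - 4698617) = 1/((213 + (-97*959)²) - 4698617) = 1/((213 + (-93023)²) - 4698617) = 1/((213 + 8653278529) - 4698617) = 1/(8653278742 - 4698617) = 1/8648580125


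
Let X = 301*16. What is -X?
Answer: -4816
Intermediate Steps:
X = 4816
-X = -1*4816 = -4816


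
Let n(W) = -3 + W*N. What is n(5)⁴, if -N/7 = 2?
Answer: 28398241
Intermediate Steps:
N = -14 (N = -7*2 = -14)
n(W) = -3 - 14*W (n(W) = -3 + W*(-14) = -3 - 14*W)
n(5)⁴ = (-3 - 14*5)⁴ = (-3 - 70)⁴ = (-73)⁴ = 28398241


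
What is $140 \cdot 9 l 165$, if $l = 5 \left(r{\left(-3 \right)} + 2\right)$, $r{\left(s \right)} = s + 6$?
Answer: $5197500$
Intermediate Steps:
$r{\left(s \right)} = 6 + s$
$l = 25$ ($l = 5 \left(\left(6 - 3\right) + 2\right) = 5 \left(3 + 2\right) = 5 \cdot 5 = 25$)
$140 \cdot 9 l 165 = 140 \cdot 9 \cdot 25 \cdot 165 = 1260 \cdot 4125 = 5197500$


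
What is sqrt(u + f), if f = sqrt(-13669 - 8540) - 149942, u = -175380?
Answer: sqrt(-325322 + I*sqrt(22209)) ≈ 0.131 + 570.37*I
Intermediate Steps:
f = -149942 + I*sqrt(22209) (f = sqrt(-22209) - 149942 = I*sqrt(22209) - 149942 = -149942 + I*sqrt(22209) ≈ -1.4994e+5 + 149.03*I)
sqrt(u + f) = sqrt(-175380 + (-149942 + I*sqrt(22209))) = sqrt(-325322 + I*sqrt(22209))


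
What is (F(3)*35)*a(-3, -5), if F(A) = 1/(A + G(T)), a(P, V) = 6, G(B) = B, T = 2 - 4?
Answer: 210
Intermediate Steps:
T = -2
F(A) = 1/(-2 + A) (F(A) = 1/(A - 2) = 1/(-2 + A))
(F(3)*35)*a(-3, -5) = (35/(-2 + 3))*6 = (35/1)*6 = (1*35)*6 = 35*6 = 210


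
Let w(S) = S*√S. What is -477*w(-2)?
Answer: 954*I*√2 ≈ 1349.2*I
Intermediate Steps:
w(S) = S^(3/2)
-477*w(-2) = -(-954)*I*√2 = 954*I*√2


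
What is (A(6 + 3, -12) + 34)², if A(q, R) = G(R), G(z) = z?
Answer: 484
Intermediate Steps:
A(q, R) = R
(A(6 + 3, -12) + 34)² = (-12 + 34)² = 22² = 484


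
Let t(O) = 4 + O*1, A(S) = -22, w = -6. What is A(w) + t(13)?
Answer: -5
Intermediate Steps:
t(O) = 4 + O
A(w) + t(13) = -22 + (4 + 13) = -22 + 17 = -5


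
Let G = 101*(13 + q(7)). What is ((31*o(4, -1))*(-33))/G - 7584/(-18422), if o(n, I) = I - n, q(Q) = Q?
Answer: 10954821/3721244 ≈ 2.9439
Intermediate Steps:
G = 2020 (G = 101*(13 + 7) = 101*20 = 2020)
((31*o(4, -1))*(-33))/G - 7584/(-18422) = ((31*(-1 - 1*4))*(-33))/2020 - 7584/(-18422) = ((31*(-1 - 4))*(-33))*(1/2020) - 7584*(-1/18422) = ((31*(-5))*(-33))*(1/2020) + 3792/9211 = -155*(-33)*(1/2020) + 3792/9211 = 5115*(1/2020) + 3792/9211 = 1023/404 + 3792/9211 = 10954821/3721244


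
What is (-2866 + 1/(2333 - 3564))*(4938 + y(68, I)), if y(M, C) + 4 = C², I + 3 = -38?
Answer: -23338030905/1231 ≈ -1.8959e+7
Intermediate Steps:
I = -41 (I = -3 - 38 = -41)
y(M, C) = -4 + C²
(-2866 + 1/(2333 - 3564))*(4938 + y(68, I)) = (-2866 + 1/(2333 - 3564))*(4938 + (-4 + (-41)²)) = (-2866 + 1/(-1231))*(4938 + (-4 + 1681)) = (-2866 - 1/1231)*(4938 + 1677) = -3528047/1231*6615 = -23338030905/1231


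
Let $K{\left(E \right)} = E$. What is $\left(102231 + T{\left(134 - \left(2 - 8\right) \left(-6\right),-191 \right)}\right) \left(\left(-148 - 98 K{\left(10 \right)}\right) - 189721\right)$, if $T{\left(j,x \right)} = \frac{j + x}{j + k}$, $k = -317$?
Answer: $- \frac{1424285857006}{73} \approx -1.9511 \cdot 10^{10}$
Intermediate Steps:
$T{\left(j,x \right)} = \frac{j + x}{-317 + j}$ ($T{\left(j,x \right)} = \frac{j + x}{j - 317} = \frac{j + x}{-317 + j}$)
$\left(102231 + T{\left(134 - \left(2 - 8\right) \left(-6\right),-191 \right)}\right) \left(\left(-148 - 98 K{\left(10 \right)}\right) - 189721\right) = \left(102231 + \frac{\left(134 - \left(2 - 8\right) \left(-6\right)\right) - 191}{-317 + \left(134 - \left(2 - 8\right) \left(-6\right)\right)}\right) \left(\left(-148 - 980\right) - 189721\right) = \left(102231 + \frac{\left(134 - \left(-6\right) \left(-6\right)\right) - 191}{-317 + \left(134 - \left(-6\right) \left(-6\right)\right)}\right) \left(\left(-148 - 980\right) - 189721\right) = \left(102231 + \frac{\left(134 - 36\right) - 191}{-317 + \left(134 - 36\right)}\right) \left(-1128 - 189721\right) = \left(102231 + \frac{\left(134 - 36\right) - 191}{-317 + \left(134 - 36\right)}\right) \left(-190849\right) = \left(102231 + \frac{98 - 191}{-317 + 98}\right) \left(-190849\right) = \left(102231 + \frac{1}{-219} \left(-93\right)\right) \left(-190849\right) = \left(102231 - - \frac{31}{73}\right) \left(-190849\right) = \left(102231 + \frac{31}{73}\right) \left(-190849\right) = \frac{7462894}{73} \left(-190849\right) = - \frac{1424285857006}{73}$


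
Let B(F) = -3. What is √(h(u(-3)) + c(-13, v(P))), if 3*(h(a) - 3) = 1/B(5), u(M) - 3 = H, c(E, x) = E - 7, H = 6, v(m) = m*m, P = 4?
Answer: I*√154/3 ≈ 4.1366*I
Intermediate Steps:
v(m) = m²
c(E, x) = -7 + E
u(M) = 9 (u(M) = 3 + 6 = 9)
h(a) = 26/9 (h(a) = 3 + (⅓)/(-3) = 3 + (⅓)*(-⅓) = 3 - ⅑ = 26/9)
√(h(u(-3)) + c(-13, v(P))) = √(26/9 + (-7 - 13)) = √(26/9 - 20) = √(-154/9) = I*√154/3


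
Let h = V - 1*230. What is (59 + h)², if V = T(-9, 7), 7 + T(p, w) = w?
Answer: 29241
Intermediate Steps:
T(p, w) = -7 + w
V = 0 (V = -7 + 7 = 0)
h = -230 (h = 0 - 1*230 = 0 - 230 = -230)
(59 + h)² = (59 - 230)² = (-171)² = 29241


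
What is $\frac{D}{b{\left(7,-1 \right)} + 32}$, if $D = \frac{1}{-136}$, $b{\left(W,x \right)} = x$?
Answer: $- \frac{1}{4216} \approx -0.00023719$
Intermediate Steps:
$D = - \frac{1}{136} \approx -0.0073529$
$\frac{D}{b{\left(7,-1 \right)} + 32} = \frac{1}{-1 + 32} \left(- \frac{1}{136}\right) = \frac{1}{31} \left(- \frac{1}{136}\right) = - \frac{1}{4216}$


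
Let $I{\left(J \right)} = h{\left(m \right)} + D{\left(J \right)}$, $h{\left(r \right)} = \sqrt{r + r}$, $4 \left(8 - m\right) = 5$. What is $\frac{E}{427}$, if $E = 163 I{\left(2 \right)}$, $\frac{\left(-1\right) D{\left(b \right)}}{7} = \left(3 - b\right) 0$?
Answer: $\frac{489 \sqrt{6}}{854} \approx 1.4026$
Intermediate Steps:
$m = \frac{27}{4}$ ($m = 8 - \frac{5}{4} = \frac{27}{4} \approx 6.75$)
$D{\left(b \right)} = 0$ ($D{\left(b \right)} = - 7 \left(3 - b\right) 0 = \left(-7\right) 0 = 0$)
$h{\left(r \right)} = \sqrt{2} \sqrt{r}$ ($h{\left(r \right)} = \sqrt{2 r} = \sqrt{2} \sqrt{r}$)
$I{\left(J \right)} = \frac{3 \sqrt{6}}{2}$ ($I{\left(J \right)} = \sqrt{2} \sqrt{\frac{27}{4}} + 0 = \sqrt{2} \frac{3 \sqrt{3}}{2} + 0 = \frac{3 \sqrt{6}}{2} + 0 = \frac{3 \sqrt{6}}{2}$)
$E = \frac{489 \sqrt{6}}{2}$ ($E = 163 \frac{3 \sqrt{6}}{2} = \frac{489 \sqrt{6}}{2} \approx 598.9$)
$\frac{E}{427} = \frac{\frac{489}{2} \sqrt{6}}{427} = \frac{489 \sqrt{6}}{2} \cdot \frac{1}{427} = \frac{489 \sqrt{6}}{854}$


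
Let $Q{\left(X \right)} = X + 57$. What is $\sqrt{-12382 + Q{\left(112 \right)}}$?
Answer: $3 i \sqrt{1357} \approx 110.51 i$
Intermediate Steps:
$Q{\left(X \right)} = 57 + X$
$\sqrt{-12382 + Q{\left(112 \right)}} = \sqrt{-12382 + \left(57 + 112\right)} = \sqrt{-12382 + 169} = \sqrt{-12213} = 3 i \sqrt{1357}$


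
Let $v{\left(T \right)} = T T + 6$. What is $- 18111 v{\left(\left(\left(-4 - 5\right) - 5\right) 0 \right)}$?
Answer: $-108666$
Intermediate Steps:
$v{\left(T \right)} = 6 + T^{2}$ ($v{\left(T \right)} = T^{2} + 6 = 6 + T^{2}$)
$- 18111 v{\left(\left(\left(-4 - 5\right) - 5\right) 0 \right)} = - 18111 \left(6 + \left(\left(\left(-4 - 5\right) - 5\right) 0\right)^{2}\right) = - 18111 \left(6 + \left(\left(-9 - 5\right) 0\right)^{2}\right) = - 18111 \left(6 + \left(\left(-14\right) 0\right)^{2}\right) = - 18111 \left(6 + 0^{2}\right) = - 18111 \left(6 + 0\right) = \left(-18111\right) 6 = -108666$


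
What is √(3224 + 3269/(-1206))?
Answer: 5*√20822930/402 ≈ 56.756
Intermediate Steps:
√(3224 + 3269/(-1206)) = √(3224 + 3269*(-1/1206)) = √(3224 - 3269/1206) = √(3884875/1206) = 5*√20822930/402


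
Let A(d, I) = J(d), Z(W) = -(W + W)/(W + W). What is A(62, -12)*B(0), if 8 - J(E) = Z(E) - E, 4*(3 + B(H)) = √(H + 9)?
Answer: -639/4 ≈ -159.75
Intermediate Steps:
B(H) = -3 + √(9 + H)/4 (B(H) = -3 + √(H + 9)/4 = -3 + √(9 + H)/4)
Z(W) = -1 (Z(W) = -2*W/(2*W) = -2*W*1/(2*W) = -1*1 = -1)
J(E) = 9 + E (J(E) = 8 - (-1 - E) = 8 + (1 + E) = 9 + E)
A(d, I) = 9 + d
A(62, -12)*B(0) = (9 + 62)*(-3 + √(9 + 0)/4) = 71*(-3 + √9/4) = 71*(-3 + (¼)*3) = 71*(-3 + ¾) = 71*(-9/4) = -639/4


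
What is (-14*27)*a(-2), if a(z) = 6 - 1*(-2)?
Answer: -3024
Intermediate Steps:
a(z) = 8 (a(z) = 6 + 2 = 8)
(-14*27)*a(-2) = -14*27*8 = -378*8 = -3024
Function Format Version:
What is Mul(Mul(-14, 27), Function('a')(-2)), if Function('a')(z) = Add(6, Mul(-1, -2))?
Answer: -3024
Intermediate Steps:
Function('a')(z) = 8 (Function('a')(z) = Add(6, 2) = 8)
Mul(Mul(-14, 27), Function('a')(-2)) = Mul(Mul(-14, 27), 8) = Mul(-378, 8) = -3024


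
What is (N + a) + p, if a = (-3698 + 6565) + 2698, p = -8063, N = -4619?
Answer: -7117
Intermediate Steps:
a = 5565 (a = 2867 + 2698 = 5565)
(N + a) + p = (-4619 + 5565) - 8063 = 946 - 8063 = -7117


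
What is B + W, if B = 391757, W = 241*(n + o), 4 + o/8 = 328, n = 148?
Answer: 1052097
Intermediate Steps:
o = 2592 (o = -32 + 8*328 = -32 + 2624 = 2592)
W = 660340 (W = 241*(148 + 2592) = 241*2740 = 660340)
B + W = 391757 + 660340 = 1052097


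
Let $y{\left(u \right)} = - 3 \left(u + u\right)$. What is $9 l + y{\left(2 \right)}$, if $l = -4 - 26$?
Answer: $-282$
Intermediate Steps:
$y{\left(u \right)} = - 6 u$ ($y{\left(u \right)} = - 3 \cdot 2 u = - 6 u$)
$l = -30$ ($l = -4 - 26 = -30$)
$9 l + y{\left(2 \right)} = 9 \left(-30\right) - 12 = -270 - 12 = -282$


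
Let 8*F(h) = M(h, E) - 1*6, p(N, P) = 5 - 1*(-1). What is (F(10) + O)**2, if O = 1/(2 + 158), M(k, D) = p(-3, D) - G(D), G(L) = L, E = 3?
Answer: 3481/25600 ≈ 0.13598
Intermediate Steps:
p(N, P) = 6 (p(N, P) = 5 + 1 = 6)
M(k, D) = 6 - D
F(h) = -3/8 (F(h) = ((6 - 1*3) - 1*6)/8 = ((6 - 3) - 6)/8 = (3 - 6)/8 = (1/8)*(-3) = -3/8)
O = 1/160 ≈ 0.0062500
(F(10) + O)**2 = (-3/8 + 1/160)**2 = (-59/160)**2 = 3481/25600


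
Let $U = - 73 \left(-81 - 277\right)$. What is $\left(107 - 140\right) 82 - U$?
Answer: $-28840$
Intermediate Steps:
$U = 26134$ ($U = \left(-73\right) \left(-358\right) = 26134$)
$\left(107 - 140\right) 82 - U = \left(107 - 140\right) 82 - 26134 = \left(-33\right) 82 - 26134 = -2706 - 26134 = -28840$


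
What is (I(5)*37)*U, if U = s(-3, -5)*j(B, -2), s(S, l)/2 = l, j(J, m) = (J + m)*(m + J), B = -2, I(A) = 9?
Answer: -53280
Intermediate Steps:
j(J, m) = (J + m)² (j(J, m) = (J + m)*(J + m) = (J + m)²)
s(S, l) = 2*l
U = -160 (U = (2*(-5))*(-2 - 2)² = -10*(-4)² = -10*16 = -160)
(I(5)*37)*U = (9*37)*(-160) = 333*(-160) = -53280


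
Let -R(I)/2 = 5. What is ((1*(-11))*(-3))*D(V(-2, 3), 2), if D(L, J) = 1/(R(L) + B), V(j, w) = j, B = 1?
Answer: -11/3 ≈ -3.6667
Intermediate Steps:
R(I) = -10 (R(I) = -2*5 = -10)
D(L, J) = -1/9 (D(L, J) = 1/(-10 + 1) = 1/(-9) = -1/9)
((1*(-11))*(-3))*D(V(-2, 3), 2) = ((1*(-11))*(-3))*(-1/9) = -11*(-3)*(-1/9) = 33*(-1/9) = -11/3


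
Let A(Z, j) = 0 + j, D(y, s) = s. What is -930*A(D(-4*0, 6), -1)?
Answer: 930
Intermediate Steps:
A(Z, j) = j
-930*A(D(-4*0, 6), -1) = -930*(-1) = 930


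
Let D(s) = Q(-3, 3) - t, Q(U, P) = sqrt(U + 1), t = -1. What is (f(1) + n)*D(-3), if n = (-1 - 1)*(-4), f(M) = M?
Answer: 9 + 9*I*sqrt(2) ≈ 9.0 + 12.728*I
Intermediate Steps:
Q(U, P) = sqrt(1 + U)
n = 8 (n = -2*(-4) = 8)
D(s) = 1 + I*sqrt(2) (D(s) = sqrt(1 - 3) - 1*(-1) = sqrt(-2) + 1 = I*sqrt(2) + 1 = 1 + I*sqrt(2))
(f(1) + n)*D(-3) = (1 + 8)*(1 + I*sqrt(2)) = 9*(1 + I*sqrt(2)) = 9 + 9*I*sqrt(2)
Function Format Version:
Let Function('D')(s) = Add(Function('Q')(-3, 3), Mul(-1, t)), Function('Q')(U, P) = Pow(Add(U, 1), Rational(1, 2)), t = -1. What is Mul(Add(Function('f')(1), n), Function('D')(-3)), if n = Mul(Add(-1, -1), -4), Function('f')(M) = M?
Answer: Add(9, Mul(9, I, Pow(2, Rational(1, 2)))) ≈ Add(9.0000, Mul(12.728, I))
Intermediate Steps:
Function('Q')(U, P) = Pow(Add(1, U), Rational(1, 2))
n = 8 (n = Mul(-2, -4) = 8)
Function('D')(s) = Add(1, Mul(I, Pow(2, Rational(1, 2)))) (Function('D')(s) = Add(Pow(Add(1, -3), Rational(1, 2)), Mul(-1, -1)) = Add(Pow(-2, Rational(1, 2)), 1) = Add(Mul(I, Pow(2, Rational(1, 2))), 1) = Add(1, Mul(I, Pow(2, Rational(1, 2)))))
Mul(Add(Function('f')(1), n), Function('D')(-3)) = Mul(Add(1, 8), Add(1, Mul(I, Pow(2, Rational(1, 2))))) = Mul(9, Add(1, Mul(I, Pow(2, Rational(1, 2))))) = Add(9, Mul(9, I, Pow(2, Rational(1, 2))))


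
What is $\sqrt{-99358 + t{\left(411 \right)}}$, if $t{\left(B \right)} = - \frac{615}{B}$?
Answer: $\frac{i \sqrt{1864878387}}{137} \approx 315.21 i$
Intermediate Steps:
$\sqrt{-99358 + t{\left(411 \right)}} = \sqrt{-99358 - \frac{615}{411}} = \sqrt{-99358 - \frac{205}{137}} = \sqrt{- \frac{13612251}{137}} = \frac{i \sqrt{1864878387}}{137}$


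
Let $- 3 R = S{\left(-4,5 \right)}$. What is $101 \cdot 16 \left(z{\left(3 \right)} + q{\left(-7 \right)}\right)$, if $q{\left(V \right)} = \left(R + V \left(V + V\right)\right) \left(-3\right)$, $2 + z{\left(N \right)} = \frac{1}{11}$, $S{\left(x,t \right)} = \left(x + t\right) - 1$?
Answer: $- \frac{5260080}{11} \approx -4.7819 \cdot 10^{5}$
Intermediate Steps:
$S{\left(x,t \right)} = -1 + t + x$ ($S{\left(x,t \right)} = \left(t + x\right) - 1 = -1 + t + x$)
$R = 0$ ($R = - \frac{-1 + 5 - 4}{3} = \left(- \frac{1}{3}\right) 0 = 0$)
$z{\left(N \right)} = - \frac{21}{11}$ ($z{\left(N \right)} = -2 + \frac{1}{11} = - \frac{21}{11}$)
$q{\left(V \right)} = - 6 V^{2}$ ($q{\left(V \right)} = \left(0 + V \left(V + V\right)\right) \left(-3\right) = \left(0 + V 2 V\right) \left(-3\right) = \left(0 + 2 V^{2}\right) \left(-3\right) = 2 V^{2} \left(-3\right) = - 6 V^{2}$)
$101 \cdot 16 \left(z{\left(3 \right)} + q{\left(-7 \right)}\right) = 101 \cdot 16 \left(- \frac{21}{11} - 6 \left(-7\right)^{2}\right) = 1616 \left(- \frac{21}{11} - 294\right) = 1616 \left(- \frac{3255}{11}\right) = - \frac{5260080}{11}$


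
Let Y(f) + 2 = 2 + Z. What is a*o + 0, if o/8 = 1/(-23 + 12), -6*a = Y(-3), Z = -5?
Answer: -20/33 ≈ -0.60606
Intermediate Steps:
Y(f) = -5 (Y(f) = -2 + (2 - 5) = -2 - 3 = -5)
a = 5/6 (a = -1/6*(-5) = 5/6 ≈ 0.83333)
o = -8/11 (o = 8/(-23 + 12) = 8/(-11) = 8*(-1/11) = -8/11 ≈ -0.72727)
a*o + 0 = (5/6)*(-8/11) + 0 = -20/33 + 0 = -20/33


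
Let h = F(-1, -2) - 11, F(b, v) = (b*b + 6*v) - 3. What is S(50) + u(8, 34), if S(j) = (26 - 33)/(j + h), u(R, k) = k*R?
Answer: 6793/25 ≈ 271.72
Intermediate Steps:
F(b, v) = -3 + b**2 + 6*v (F(b, v) = (b**2 + 6*v) - 3 = -3 + b**2 + 6*v)
h = -25 (h = (-3 + (-1)**2 + 6*(-2)) - 11 = (-3 + 1 - 12) - 11 = -14 - 11 = -25)
u(R, k) = R*k
S(j) = -7/(-25 + j) (S(j) = (26 - 33)/(j - 25) = -7/(-25 + j))
S(50) + u(8, 34) = -7/(-25 + 50) + 8*34 = -7/25 + 272 = 6793/25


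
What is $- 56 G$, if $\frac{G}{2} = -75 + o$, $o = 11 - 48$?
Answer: $12544$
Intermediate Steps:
$o = -37$
$G = -224$ ($G = 2 \left(-75 - 37\right) = 2 \left(-112\right) = -224$)
$- 56 G = \left(-56\right) \left(-224\right) = 12544$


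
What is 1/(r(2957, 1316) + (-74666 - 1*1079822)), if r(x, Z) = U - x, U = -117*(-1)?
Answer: -1/1157328 ≈ -8.6406e-7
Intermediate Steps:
U = 117
r(x, Z) = 117 - x
1/(r(2957, 1316) + (-74666 - 1*1079822)) = 1/((117 - 1*2957) + (-74666 - 1*1079822)) = 1/((117 - 2957) + (-74666 - 1079822)) = 1/(-2840 - 1154488) = 1/(-1157328) = -1/1157328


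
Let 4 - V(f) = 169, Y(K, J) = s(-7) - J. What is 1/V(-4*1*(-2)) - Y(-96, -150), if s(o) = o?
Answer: -23596/165 ≈ -143.01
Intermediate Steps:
Y(K, J) = -7 - J
V(f) = -165 (V(f) = 4 - 1*169 = 4 - 169 = -165)
1/V(-4*1*(-2)) - Y(-96, -150) = 1/(-165) - (-7 - 1*(-150)) = -1/165 - (-7 + 150) = -1/165 - 1*143 = -1/165 - 143 = -23596/165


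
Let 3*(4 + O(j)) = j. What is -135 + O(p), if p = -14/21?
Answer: -1253/9 ≈ -139.22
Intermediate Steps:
p = -2/3 (p = -14*1/21 = -2/3 ≈ -0.66667)
O(j) = -4 + j/3
-135 + O(p) = -135 + (-4 + (1/3)*(-2/3)) = -135 + (-4 - 2/9) = -135 - 38/9 = -1253/9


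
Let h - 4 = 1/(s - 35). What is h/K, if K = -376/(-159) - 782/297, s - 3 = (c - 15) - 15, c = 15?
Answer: -2943567/198434 ≈ -14.834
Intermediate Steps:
s = -12 (s = 3 + ((15 - 15) - 15) = 3 + (0 - 15) = 3 - 15 = -12)
K = -4222/15741 (K = -376*(-1/159) - 782*1/297 = 376/159 - 782/297 = -4222/15741 ≈ -0.26822)
h = 187/47 (h = 4 + 1/(-12 - 35) = 4 + 1/(-47) = 4 - 1/47 = 187/47 ≈ 3.9787)
h/K = (187/47)/(-4222/15741) = -15741/4222*187/47 = -2943567/198434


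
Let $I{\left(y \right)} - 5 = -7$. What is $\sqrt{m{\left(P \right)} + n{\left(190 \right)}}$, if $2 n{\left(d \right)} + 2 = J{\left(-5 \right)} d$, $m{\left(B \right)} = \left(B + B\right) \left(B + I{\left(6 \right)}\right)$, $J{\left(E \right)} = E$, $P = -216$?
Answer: $10 \sqrt{937} \approx 306.1$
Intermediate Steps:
$I{\left(y \right)} = -2$ ($I{\left(y \right)} = 5 - 7 = -2$)
$m{\left(B \right)} = 2 B \left(-2 + B\right)$ ($m{\left(B \right)} = \left(B + B\right) \left(B - 2\right) = 2 B \left(-2 + B\right)$)
$n{\left(d \right)} = -1 - \frac{5 d}{2}$ ($n{\left(d \right)} = -1 + \frac{\left(-5\right) d}{2} = -1 - \frac{5 d}{2}$)
$\sqrt{m{\left(P \right)} + n{\left(190 \right)}} = \sqrt{2 \left(-216\right) \left(-2 - 216\right) - 476} = \sqrt{2 \left(-216\right) \left(-218\right) - 476} = \sqrt{94176 - 476} = \sqrt{93700} = 10 \sqrt{937}$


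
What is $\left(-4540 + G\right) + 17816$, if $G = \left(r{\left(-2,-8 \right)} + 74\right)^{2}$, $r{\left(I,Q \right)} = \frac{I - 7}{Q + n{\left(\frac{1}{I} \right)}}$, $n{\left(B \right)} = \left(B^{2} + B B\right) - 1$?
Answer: $\frac{5464940}{289} \approx 18910.0$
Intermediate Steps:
$n{\left(B \right)} = -1 + 2 B^{2}$ ($n{\left(B \right)} = \left(B^{2} + B^{2}\right) - 1 = 2 B^{2} - 1 = -1 + 2 B^{2}$)
$r{\left(I,Q \right)} = \frac{-7 + I}{-1 + Q + \frac{2}{I^{2}}}$ ($r{\left(I,Q \right)} = \frac{I - 7}{Q + \left(-1 + 2 \left(\frac{1}{I}\right)^{2}\right)} = \frac{-7 + I}{Q - \left(1 - \frac{2}{I^{2}}\right)} = \frac{-7 + I}{-1 + Q + \frac{2}{I^{2}}}$)
$G = \frac{1628176}{289}$ ($G = \left(\frac{\left(-2\right)^{2} \left(-7 - 2\right)}{2 - \left(-2\right)^{2} - 8 \left(-2\right)^{2}} + 74\right)^{2} = \left(4 \frac{1}{2 - 4 - 32} \left(-9\right) + 74\right)^{2} = \left(4 \frac{1}{-34} \left(-9\right) + 74\right)^{2} = \left(4 \left(- \frac{1}{34}\right) \left(-9\right) + 74\right)^{2} = \left(\frac{18}{17} + 74\right)^{2} = \left(\frac{1276}{17}\right)^{2} = \frac{1628176}{289} \approx 5633.8$)
$\left(-4540 + G\right) + 17816 = \left(-4540 + \frac{1628176}{289}\right) + 17816 = \frac{316116}{289} + 17816 = \frac{5464940}{289}$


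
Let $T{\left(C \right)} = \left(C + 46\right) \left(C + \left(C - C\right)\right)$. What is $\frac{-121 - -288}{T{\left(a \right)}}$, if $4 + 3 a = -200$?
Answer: $\frac{167}{1496} \approx 0.11163$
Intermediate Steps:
$a = -68$ ($a = - \frac{4}{3} + \frac{1}{3} \left(-200\right) = - \frac{4}{3} - \frac{200}{3} = -68$)
$T{\left(C \right)} = C \left(46 + C\right)$ ($T{\left(C \right)} = \left(46 + C\right) \left(C + 0\right) = \left(46 + C\right) C = C \left(46 + C\right)$)
$\frac{-121 - -288}{T{\left(a \right)}} = \frac{-121 - -288}{\left(-68\right) \left(46 - 68\right)} = \frac{-121 + 288}{\left(-68\right) \left(-22\right)} = \frac{167}{1496}$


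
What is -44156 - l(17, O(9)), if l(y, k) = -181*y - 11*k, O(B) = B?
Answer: -40980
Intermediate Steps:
-44156 - l(17, O(9)) = -44156 - (-181*17 - 11*9) = -44156 - (-3077 - 99) = -44156 - 1*(-3176) = -44156 + 3176 = -40980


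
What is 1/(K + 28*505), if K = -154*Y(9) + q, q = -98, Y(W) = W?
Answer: 1/12656 ≈ 7.9014e-5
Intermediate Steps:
K = -1484 (K = -154*9 - 98 = -1386 - 98 = -1484)
1/(K + 28*505) = 1/(-1484 + 28*505) = 1/(-1484 + 14140) = 1/12656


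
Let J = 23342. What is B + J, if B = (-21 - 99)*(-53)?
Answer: 29702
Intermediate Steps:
B = 6360 (B = -120*(-53) = 6360)
B + J = 6360 + 23342 = 29702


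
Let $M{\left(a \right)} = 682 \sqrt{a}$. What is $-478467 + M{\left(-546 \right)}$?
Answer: $-478467 + 682 i \sqrt{546} \approx -4.7847 \cdot 10^{5} + 15936.0 i$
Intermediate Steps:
$-478467 + M{\left(-546 \right)} = -478467 + 682 \sqrt{-546} = -478467 + 682 i \sqrt{546}$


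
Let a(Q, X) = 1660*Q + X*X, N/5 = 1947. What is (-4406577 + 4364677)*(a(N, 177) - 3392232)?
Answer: -536286354300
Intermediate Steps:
N = 9735 (N = 5*1947 = 9735)
a(Q, X) = X² + 1660*Q (a(Q, X) = 1660*Q + X² = X² + 1660*Q)
(-4406577 + 4364677)*(a(N, 177) - 3392232) = (-4406577 + 4364677)*((177² + 1660*9735) - 3392232) = -41900*((31329 + 16160100) - 3392232) = -41900*(16191429 - 3392232) = -41900*12799197 = -536286354300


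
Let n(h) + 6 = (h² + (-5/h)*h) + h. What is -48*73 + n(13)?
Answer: -3333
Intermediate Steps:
n(h) = -11 + h + h² (n(h) = -6 + ((h² + (-5/h)*h) + h) = -6 + ((h² - 5) + h) = -6 + ((-5 + h²) + h) = -6 + (-5 + h + h²) = -11 + h + h²)
-48*73 + n(13) = -48*73 + (-11 + 13 + 13²) = -3504 + (-11 + 13 + 169) = -3504 + 171 = -3333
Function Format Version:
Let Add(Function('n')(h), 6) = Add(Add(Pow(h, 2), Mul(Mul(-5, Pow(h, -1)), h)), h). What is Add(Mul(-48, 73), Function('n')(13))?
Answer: -3333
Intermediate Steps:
Function('n')(h) = Add(-11, h, Pow(h, 2)) (Function('n')(h) = Add(-6, Add(Add(Pow(h, 2), Mul(Mul(-5, Pow(h, -1)), h)), h)) = Add(-6, Add(Add(Pow(h, 2), -5), h)) = Add(-6, Add(Add(-5, Pow(h, 2)), h)) = Add(-6, Add(-5, h, Pow(h, 2))) = Add(-11, h, Pow(h, 2)))
Add(Mul(-48, 73), Function('n')(13)) = Add(Mul(-48, 73), Add(-11, 13, Pow(13, 2))) = Add(-3504, Add(-11, 13, 169)) = Add(-3504, 171) = -3333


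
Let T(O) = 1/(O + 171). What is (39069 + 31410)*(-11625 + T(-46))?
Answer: -102414726396/125 ≈ -8.1932e+8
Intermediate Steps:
T(O) = 1/(171 + O)
(39069 + 31410)*(-11625 + T(-46)) = (39069 + 31410)*(-11625 + 1/(171 - 46)) = 70479*(-11625 + 1/125) = 70479*(-1453124/125) = -102414726396/125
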